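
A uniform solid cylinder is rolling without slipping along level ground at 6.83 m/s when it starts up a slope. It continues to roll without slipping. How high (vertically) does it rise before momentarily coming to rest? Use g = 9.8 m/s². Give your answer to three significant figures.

For this body I = (1/2)MR², i.e. k = I/(MR²) = 0.5.
Pure rolling means v = ωR; then KE = ½Mv² + ½I(v/R)² = ½(1+k)Mv² = (3/4)Mv².
At the top the kinetic energy is zero, so (3/4)Mv₀² = Mgh.
Thus h = (1+k)v₀²/(2g) = 1.5 × 6.83² / (2 × 9.8) ≈ 3.57 m.

h ≈ 3.57 m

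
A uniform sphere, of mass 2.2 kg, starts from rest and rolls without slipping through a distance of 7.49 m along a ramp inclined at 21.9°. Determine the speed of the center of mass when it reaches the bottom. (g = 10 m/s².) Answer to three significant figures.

Here I = (2/5)MR², so the shape factor k = I/(MR²) = 0.4.
The rolling condition ω = v/R makes the rotational term ½I(v/R)² = ½kMv², so KE_total = ½(1+k)Mv² = (7/10)Mv².
The vertical drop is h = L sinθ = 7.49 × sin21.9° = 2.794 m.
Energy conservation: Mgh = (7/10)Mv², so v = √(2gh/(1+k)) = √(2 × 10 × 2.794 / 1.4) ≈ 6.32 m/s.

v ≈ 6.32 m/s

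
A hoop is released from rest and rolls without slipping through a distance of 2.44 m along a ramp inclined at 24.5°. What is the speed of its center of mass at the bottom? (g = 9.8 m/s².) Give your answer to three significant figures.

v ≈ 3.15 m/s

Here I = MR², so the shape factor k = I/(MR²) = 1.
The rolling condition ω = v/R makes the rotational term ½I(v/R)² = ½kMv², so KE_total = ½(1+k)Mv² = Mv².
The vertical drop is h = L sinθ = 2.44 × sin24.5° = 1.012 m.
Energy conservation: Mgh = Mv², so v = √(2gh/(1+k)) = √(2 × 9.8 × 1.012 / 2) ≈ 3.15 m/s.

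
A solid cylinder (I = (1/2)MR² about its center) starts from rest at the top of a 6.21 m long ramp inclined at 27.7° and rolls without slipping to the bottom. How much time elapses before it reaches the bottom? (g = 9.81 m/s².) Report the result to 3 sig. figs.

t ≈ 2.02 s

For this body I = (1/2)MR², i.e. k = I/(MR²) = 0.5.
Newton's second law down the slope: Mg sinθ − f = Ma. The torque equation fR = Iα (with α = a/R) gives f = kMa.
Hence a = g sinθ/(1+k) = 9.81×sin27.7°/1.5 = 3.04 m/s².
With constant a from rest, t = √(2L/a) = √(2·6.21/3.04) ≈ 2.02 s.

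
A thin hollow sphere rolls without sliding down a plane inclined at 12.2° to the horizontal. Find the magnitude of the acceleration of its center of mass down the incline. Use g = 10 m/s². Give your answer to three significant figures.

a ≈ 1.27 m/s²

For this body I = (2/3)MR², i.e. k = I/(MR²) = 2/3.
Translational: Mg sinθ − f = Ma. Rotational about the CM: fR = Iα = kMRa, so f = kMa.
Eliminating f: Mg sinθ = (1+k)Ma, so a = g sinθ/(1+k) = 10 × sin12.2° / 1.667 ≈ 1.27 m/s².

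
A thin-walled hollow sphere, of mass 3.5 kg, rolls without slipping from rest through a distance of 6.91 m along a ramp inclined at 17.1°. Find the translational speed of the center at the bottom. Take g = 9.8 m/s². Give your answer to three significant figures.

v ≈ 4.89 m/s

The moment of inertia is (2/3)MR², giving k ≡ I/(MR²) = 2/3.
Pure rolling means v = ωR; then KE = ½Mv² + ½I(v/R)² = ½(1+k)Mv² = (5/6)Mv².
The vertical drop is h = L sinθ = 6.91 × sin17.1° = 2.032 m.
Setting Mgh = (5/6)Mv² gives v = √(2gh/(1+k)) = √(2·9.8·2.032/1.667) ≈ 4.89 m/s.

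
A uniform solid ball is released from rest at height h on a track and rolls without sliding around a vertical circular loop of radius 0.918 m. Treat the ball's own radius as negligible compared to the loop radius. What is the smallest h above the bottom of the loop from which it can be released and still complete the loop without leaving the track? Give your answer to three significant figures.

The moment of inertia is (2/5)MR², giving k ≡ I/(MR²) = 0.4.
At the top, contact is just lost when gravity alone supplies the centripetal force: Mg = Mv_top²/r, i.e. v_top² = gr.
With ω = v/R, the kinetic energy at speed v is ½(1+k)Mv² = (7/10)Mv².
Energy conservation from release (height h) to the top (height 2r): Mgh = Mg(2r) + (7/10)M·gr.
Thus h_min = 2r + (1+k)r/2 = r(2 + 1.4/2) = 0.918 × 2.7 ≈ 2.48 m.

h_min ≈ 2.48 m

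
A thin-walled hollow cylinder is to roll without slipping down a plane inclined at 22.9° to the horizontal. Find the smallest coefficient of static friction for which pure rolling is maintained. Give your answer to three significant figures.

μ_min ≈ 0.211

Here I = MR², so the shape factor k = I/(MR²) = 1.
Along the incline Mg sinθ − f = Ma, and torque about the center fR = Iα = kMR²(a/R) gives f = kMa.
These give a = g sinθ/(1+k) and the required friction f = kMg sinθ/(1+k).
The normal force is N = Mg cosθ, so μ_min = f/N = k tanθ/(1+k).
μ_min = 1 × tan22.9° / 2 ≈ 0.211.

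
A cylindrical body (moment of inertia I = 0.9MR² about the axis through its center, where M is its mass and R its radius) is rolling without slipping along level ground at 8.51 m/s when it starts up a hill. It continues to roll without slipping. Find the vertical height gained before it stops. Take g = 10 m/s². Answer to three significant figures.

Here I = 0.9MR², so the shape factor k = I/(MR²) = 0.9.
Rolling without slipping gives ω = v/R, so the total kinetic energy is ½Mv² + ½Iω² = ½(1+k)Mv² = (19/20)Mv².
At the top the kinetic energy is zero, so (19/20)Mv₀² = Mgh.
Thus h = (1+k)v₀²/(2g) = 1.9 × 8.51² / (2 × 10) ≈ 6.88 m.

h ≈ 6.88 m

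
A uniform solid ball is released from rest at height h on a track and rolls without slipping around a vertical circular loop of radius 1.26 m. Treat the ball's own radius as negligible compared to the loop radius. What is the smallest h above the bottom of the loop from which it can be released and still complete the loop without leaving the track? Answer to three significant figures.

For this body I = (2/5)MR², i.e. k = I/(MR²) = 0.4.
At the top of the loop, the minimum-contact condition is Mg = Mv_top²/r, so v_top² = gr.
With ω = v/R, the kinetic energy at speed v is ½(1+k)Mv² = (7/10)Mv².
Energy conservation from release (height h) to the top (height 2r): Mgh = Mg(2r) + (7/10)M·gr.
Thus h_min = 2r + (1+k)r/2 = r(2 + 1.4/2) = 1.26 × 2.7 ≈ 3.40 m.

h_min ≈ 3.40 m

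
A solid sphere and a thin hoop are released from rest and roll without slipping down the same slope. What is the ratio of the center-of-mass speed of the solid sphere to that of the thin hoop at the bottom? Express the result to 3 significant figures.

v_ratio ≈ 1.20

Each satisfies Mgh = ½(1+k)Mv² with k = I/(MR²), so v ∝ 1/√(1+k).
For the solid sphere k = 0.4; for the thin hoop k = 1.
v₁/v₂ = √((1+k₂)/(1+k₁)) = √(2/1.4) ≈ 1.20.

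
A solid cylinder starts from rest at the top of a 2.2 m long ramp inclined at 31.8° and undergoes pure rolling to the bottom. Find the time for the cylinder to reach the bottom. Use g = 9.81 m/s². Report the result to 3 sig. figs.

With I = (1/2)MR², the ratio k = I/(MR²) is 0.5.
Along the incline Mg sinθ − f = Ma, and torque about the center fR = Iα = kMR²(a/R) gives f = kMa.
Hence a = g sinθ/(1+k) = 9.81×sin31.8°/1.5 = 3.446 m/s².
Starting from rest, L = ½at², so t = √(2L/a) = √(2×2.2/3.446) ≈ 1.13 s.

t ≈ 1.13 s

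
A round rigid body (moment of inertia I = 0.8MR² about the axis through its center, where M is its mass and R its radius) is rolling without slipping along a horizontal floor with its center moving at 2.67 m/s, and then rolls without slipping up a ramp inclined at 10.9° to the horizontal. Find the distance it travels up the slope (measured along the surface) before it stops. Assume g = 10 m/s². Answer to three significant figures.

With I = 0.8MR², the ratio k = I/(MR²) is 0.8.
Rolling without slipping gives ω = v/R, so the total kinetic energy is ½Mv² + ½Iω² = ½(1+k)Mv² = (9/10)Mv².
Setting this equal to Mgh gives the vertical rise h = (1+k)v₀²/(2g) = 1.8×2.67²/(2×10) = 0.6416 m.
The distance along the slope is d = h/sinθ = 0.6416/sin10.9° ≈ 3.39 m.

d ≈ 3.39 m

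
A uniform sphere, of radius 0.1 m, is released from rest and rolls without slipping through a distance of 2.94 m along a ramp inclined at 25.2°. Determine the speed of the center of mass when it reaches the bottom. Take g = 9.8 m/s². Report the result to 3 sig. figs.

Here I = (2/5)MR², so the shape factor k = I/(MR²) = 0.4.
Rolling without slipping gives ω = v/R, so the total kinetic energy is ½Mv² + ½Iω² = ½(1+k)Mv² = (7/10)Mv².
The vertical drop is h = L sinθ = 2.94 × sin25.2° = 1.252 m.
Energy conservation: Mgh = (7/10)Mv², so v = √(2gh/(1+k)) = √(2 × 9.8 × 1.252 / 1.4) ≈ 4.19 m/s.

v ≈ 4.19 m/s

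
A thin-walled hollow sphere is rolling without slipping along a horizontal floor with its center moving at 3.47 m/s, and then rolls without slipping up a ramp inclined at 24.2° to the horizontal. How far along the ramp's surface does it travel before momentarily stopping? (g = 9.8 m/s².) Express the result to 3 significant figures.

The moment of inertia is (2/3)MR², giving k ≡ I/(MR²) = 2/3.
Pure rolling means v = ωR; then KE = ½Mv² + ½I(v/R)² = ½(1+k)Mv² = (5/6)Mv².
Setting this equal to Mgh gives the vertical rise h = (1+k)v₀²/(2g) = 1.667×3.47²/(2×9.8) = 1.024 m.
The distance along the slope is d = h/sinθ = 1.024/sin24.2° ≈ 2.50 m.

d ≈ 2.50 m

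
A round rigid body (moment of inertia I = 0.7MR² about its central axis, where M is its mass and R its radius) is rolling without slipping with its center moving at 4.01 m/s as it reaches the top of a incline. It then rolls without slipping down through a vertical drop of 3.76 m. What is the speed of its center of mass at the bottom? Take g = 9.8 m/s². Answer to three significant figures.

v ≈ 7.71 m/s

For this body I = 0.7MR², i.e. k = I/(MR²) = 0.7.
The rolling condition ω = v/R makes the rotational term ½I(v/R)² = ½kMv², so KE_total = ½(1+k)Mv² = (17/20)Mv².
Conserving energy between top and bottom: (17/20)Mv² = (17/20)Mv₀² + Mgh, hence v² = v₀² + 2gh/(1+k).
v = √(4.01² + 2×9.8×3.76/1.7) = √59.43 ≈ 7.71 m/s.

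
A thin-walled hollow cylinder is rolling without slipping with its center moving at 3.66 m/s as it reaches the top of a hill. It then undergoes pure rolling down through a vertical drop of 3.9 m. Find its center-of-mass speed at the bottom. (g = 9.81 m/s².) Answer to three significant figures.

The moment of inertia is MR², giving k ≡ I/(MR²) = 1.
Rolling without slipping gives ω = v/R, so the total kinetic energy is ½Mv² + ½Iω² = ½(1+k)Mv² = Mv².
Energy conservation: Mv₀² + Mgh = Mv², so v² = v₀² + 2gh/(1+k).
v = √(3.66² + 2×9.81×3.9/2) = √51.65 ≈ 7.19 m/s.

v ≈ 7.19 m/s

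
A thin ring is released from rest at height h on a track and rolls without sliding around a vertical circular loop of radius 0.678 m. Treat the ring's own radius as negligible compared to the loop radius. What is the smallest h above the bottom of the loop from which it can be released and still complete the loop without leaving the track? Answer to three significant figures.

With I = MR², the ratio k = I/(MR²) is 1.
At the top, contact is just lost when gravity alone supplies the centripetal force: Mg = Mv_top²/r, i.e. v_top² = gr.
With ω = v/R, the kinetic energy at speed v is ½(1+k)Mv² = Mv².
Energy conservation from release (height h) to the top (height 2r): Mgh = Mg(2r) + M·gr.
Thus h_min = 2r + (1+k)r/2 = r(2 + 2/2) = 0.678 × 3 ≈ 2.03 m.

h_min ≈ 2.03 m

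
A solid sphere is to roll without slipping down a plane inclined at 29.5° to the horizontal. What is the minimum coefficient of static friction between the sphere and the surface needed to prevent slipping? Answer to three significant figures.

For this body I = (2/5)MR², i.e. k = I/(MR²) = 0.4.
Newton's second law down the slope: Mg sinθ − f = Ma. The torque equation fR = Iα (with α = a/R) gives f = kMa.
These give a = g sinθ/(1+k) and the required friction f = kMg sinθ/(1+k).
With N = Mg cosθ, the no-slip condition f ≤ μN gives μ_min = f/N = k tanθ/(1+k).
μ_min = 0.4 × tan29.5° / 1.4 ≈ 0.162.

μ_min ≈ 0.162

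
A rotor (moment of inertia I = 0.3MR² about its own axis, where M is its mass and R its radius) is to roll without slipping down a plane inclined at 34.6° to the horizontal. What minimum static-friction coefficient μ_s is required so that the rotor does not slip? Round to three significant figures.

For this body I = 0.3MR², i.e. k = I/(MR²) = 0.3.
Translational: Mg sinθ − f = Ma. Rotational about the CM: fR = Iα = kMRa, so f = kMa.
These give a = g sinθ/(1+k) and the required friction f = kMg sinθ/(1+k).
The normal force is N = Mg cosθ, so μ_min = f/N = k tanθ/(1+k).
μ_min = 0.3 × tan34.6° / 1.3 ≈ 0.159.

μ_min ≈ 0.159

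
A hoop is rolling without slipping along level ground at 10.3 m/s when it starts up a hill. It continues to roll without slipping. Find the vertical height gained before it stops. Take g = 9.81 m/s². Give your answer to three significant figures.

Here I = MR², so the shape factor k = I/(MR²) = 1.
Pure rolling means v = ωR; then KE = ½Mv² + ½I(v/R)² = ½(1+k)Mv² = Mv².
At the top the kinetic energy is zero, so Mv₀² = Mgh.
Thus h = (1+k)v₀²/(2g) = 2 × 10.3² / (2 × 9.81) ≈ 10.8 m.

h ≈ 10.8 m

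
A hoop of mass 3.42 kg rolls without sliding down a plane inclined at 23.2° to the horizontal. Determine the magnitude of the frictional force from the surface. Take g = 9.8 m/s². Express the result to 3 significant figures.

For this body I = MR², i.e. k = I/(MR²) = 1.
Along the incline Mg sinθ − f = Ma, and torque about the center fR = Iα = kMR²(a/R) gives f = kMa.
Combining, a = g sinθ/(1+k) and f = kMa = kMg sinθ/(1+k).
f = 1 × 3.42 × 9.8 × sin23.2° / 2 ≈ 6.60 N.

f ≈ 6.60 N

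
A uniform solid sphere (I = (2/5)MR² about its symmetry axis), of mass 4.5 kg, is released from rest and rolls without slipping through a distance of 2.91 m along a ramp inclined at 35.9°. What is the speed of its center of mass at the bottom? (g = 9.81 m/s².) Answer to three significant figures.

Here I = (2/5)MR², so the shape factor k = I/(MR²) = 0.4.
The rolling condition ω = v/R makes the rotational term ½I(v/R)² = ½kMv², so KE_total = ½(1+k)Mv² = (7/10)Mv².
The vertical drop is h = L sinθ = 2.91 × sin35.9° = 1.706 m.
Setting Mgh = (7/10)Mv² gives v = √(2gh/(1+k)) = √(2·9.81·1.706/1.4) ≈ 4.89 m/s.

v ≈ 4.89 m/s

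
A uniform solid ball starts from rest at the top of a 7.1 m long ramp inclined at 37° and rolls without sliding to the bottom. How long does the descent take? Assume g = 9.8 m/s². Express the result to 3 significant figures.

t ≈ 1.84 s

The moment of inertia is (2/5)MR², giving k ≡ I/(MR²) = 0.4.
Translational: Mg sinθ − f = Ma. Rotational about the CM: fR = Iα = kMRa, so f = kMa.
Hence a = g sinθ/(1+k) = 9.8×sin37°/1.4 = 4.213 m/s².
Starting from rest, L = ½at², so t = √(2L/a) = √(2×7.1/4.213) ≈ 1.84 s.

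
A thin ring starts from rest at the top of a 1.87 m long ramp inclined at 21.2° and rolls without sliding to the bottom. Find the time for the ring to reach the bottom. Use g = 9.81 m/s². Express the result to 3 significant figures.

t ≈ 1.45 s

Here I = MR², so the shape factor k = I/(MR²) = 1.
Translational: Mg sinθ − f = Ma. Rotational about the CM: fR = Iα = kMRa, so f = kMa.
Hence a = g sinθ/(1+k) = 9.81×sin21.2°/2 = 1.774 m/s².
Starting from rest, L = ½at², so t = √(2L/a) = √(2×1.87/1.774) ≈ 1.45 s.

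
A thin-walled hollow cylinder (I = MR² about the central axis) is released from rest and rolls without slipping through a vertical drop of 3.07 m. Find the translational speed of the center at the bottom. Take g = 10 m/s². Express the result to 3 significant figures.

v ≈ 5.54 m/s

For this body I = MR², i.e. k = I/(MR²) = 1.
Since it rolls without slipping, ω = v/R and KE = ½Mv² + ½Iω² = ½(1+k)Mv² = Mv².
Energy conservation: Mgh = Mv², so v = √(2gh/(1+k)) = √(2 × 10 × 3.07 / 2) ≈ 5.54 m/s.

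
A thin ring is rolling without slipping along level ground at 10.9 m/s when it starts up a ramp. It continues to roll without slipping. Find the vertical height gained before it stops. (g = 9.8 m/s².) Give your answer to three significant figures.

The moment of inertia is MR², giving k ≡ I/(MR²) = 1.
The rolling condition ω = v/R makes the rotational term ½I(v/R)² = ½kMv², so KE_total = ½(1+k)Mv² = Mv².
All of this converts to potential energy at the highest point: Mv₀² = Mgh.
Thus h = (1+k)v₀²/(2g) = 2 × 10.9² / (2 × 9.8) ≈ 12.1 m.

h ≈ 12.1 m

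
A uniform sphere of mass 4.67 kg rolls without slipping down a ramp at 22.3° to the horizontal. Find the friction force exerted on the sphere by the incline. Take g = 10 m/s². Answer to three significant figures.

f ≈ 5.06 N

The moment of inertia is (2/5)MR², giving k ≡ I/(MR²) = 0.4.
Along the incline Mg sinθ − f = Ma, and torque about the center fR = Iα = kMR²(a/R) gives f = kMa.
Combining, a = g sinθ/(1+k) and f = kMa = kMg sinθ/(1+k).
f = 0.4 × 4.67 × 10 × sin22.3° / 1.4 ≈ 5.06 N.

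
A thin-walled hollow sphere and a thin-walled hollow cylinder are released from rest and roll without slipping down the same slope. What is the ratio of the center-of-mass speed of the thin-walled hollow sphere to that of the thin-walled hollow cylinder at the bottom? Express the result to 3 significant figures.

v_ratio ≈ 1.10

Each satisfies Mgh = ½(1+k)Mv² with k = I/(MR²), so v ∝ 1/√(1+k).
For the thin-walled hollow sphere k = 2/3; for the thin-walled hollow cylinder k = 1.
v₁/v₂ = √((1+k₂)/(1+k₁)) = √(2/1.667) ≈ 1.10.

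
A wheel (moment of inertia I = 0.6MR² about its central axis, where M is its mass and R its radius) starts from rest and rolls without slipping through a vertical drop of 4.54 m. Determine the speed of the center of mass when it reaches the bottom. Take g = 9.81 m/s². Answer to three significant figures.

v ≈ 7.46 m/s

For this body I = 0.6MR², i.e. k = I/(MR²) = 0.6.
The rolling condition ω = v/R makes the rotational term ½I(v/R)² = ½kMv², so KE_total = ½(1+k)Mv² = (4/5)Mv².
Energy conservation: Mgh = (4/5)Mv², so v = √(2gh/(1+k)) = √(2 × 9.81 × 4.54 / 1.6) ≈ 7.46 m/s.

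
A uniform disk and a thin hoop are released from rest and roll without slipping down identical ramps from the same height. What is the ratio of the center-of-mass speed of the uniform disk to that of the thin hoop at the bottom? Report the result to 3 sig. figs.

Each satisfies Mgh = ½(1+k)Mv² with k = I/(MR²), so v ∝ 1/√(1+k).
For the uniform disk k = 0.5; for the thin hoop k = 1.
v₁/v₂ = √((1+k₂)/(1+k₁)) = √(2/1.5) ≈ 1.15.

v_ratio ≈ 1.15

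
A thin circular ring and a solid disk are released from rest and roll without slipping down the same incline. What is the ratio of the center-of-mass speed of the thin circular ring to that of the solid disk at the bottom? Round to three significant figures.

v_ratio ≈ 0.866

Each satisfies Mgh = ½(1+k)Mv² with k = I/(MR²), so v ∝ 1/√(1+k).
For the thin circular ring k = 1; for the solid disk k = 0.5.
v₁/v₂ = √((1+k₂)/(1+k₁)) = √(1.5/2) ≈ 0.866.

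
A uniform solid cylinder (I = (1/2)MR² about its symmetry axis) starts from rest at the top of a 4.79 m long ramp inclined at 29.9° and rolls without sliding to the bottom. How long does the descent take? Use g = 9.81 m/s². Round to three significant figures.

With I = (1/2)MR², the ratio k = I/(MR²) is 0.5.
Translational: Mg sinθ − f = Ma. Rotational about the CM: fR = Iα = kMRa, so f = kMa.
Hence a = g sinθ/(1+k) = 9.81×sin29.9°/1.5 = 3.26 m/s².
With constant a from rest, t = √(2L/a) = √(2·4.79/3.26) ≈ 1.71 s.

t ≈ 1.71 s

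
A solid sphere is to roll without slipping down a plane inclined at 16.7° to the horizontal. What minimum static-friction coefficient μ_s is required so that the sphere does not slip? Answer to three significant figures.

For this body I = (2/5)MR², i.e. k = I/(MR²) = 0.4.
Newton's second law down the slope: Mg sinθ − f = Ma. The torque equation fR = Iα (with α = a/R) gives f = kMa.
These give a = g sinθ/(1+k) and the required friction f = kMg sinθ/(1+k).
The normal force is N = Mg cosθ, so μ_min = f/N = k tanθ/(1+k).
μ_min = 0.4 × tan16.7° / 1.4 ≈ 0.0857.

μ_min ≈ 0.0857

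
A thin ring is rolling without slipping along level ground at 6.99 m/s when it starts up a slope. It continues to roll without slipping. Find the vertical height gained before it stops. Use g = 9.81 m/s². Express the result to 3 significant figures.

h ≈ 4.98 m

The moment of inertia is MR², giving k ≡ I/(MR²) = 1.
The rolling condition ω = v/R makes the rotational term ½I(v/R)² = ½kMv², so KE_total = ½(1+k)Mv² = Mv².
All of this converts to potential energy at the highest point: Mv₀² = Mgh.
Thus h = (1+k)v₀²/(2g) = 2 × 6.99² / (2 × 9.81) ≈ 4.98 m.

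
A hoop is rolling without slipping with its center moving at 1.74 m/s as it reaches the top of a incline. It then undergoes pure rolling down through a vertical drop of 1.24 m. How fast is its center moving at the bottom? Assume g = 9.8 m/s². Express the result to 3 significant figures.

v ≈ 3.90 m/s

The moment of inertia is MR², giving k ≡ I/(MR²) = 1.
The rolling condition ω = v/R makes the rotational term ½I(v/R)² = ½kMv², so KE_total = ½(1+k)Mv² = Mv².
Conserving energy between top and bottom: Mv² = Mv₀² + Mgh, hence v² = v₀² + 2gh/(1+k).
v = √(1.74² + 2×9.8×1.24/2) = √15.18 ≈ 3.90 m/s.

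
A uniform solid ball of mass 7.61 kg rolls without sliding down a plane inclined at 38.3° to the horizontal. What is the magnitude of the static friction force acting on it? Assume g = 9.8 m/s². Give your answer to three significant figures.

For this body I = (2/5)MR², i.e. k = I/(MR²) = 0.4.
Translational: Mg sinθ − f = Ma. Rotational about the CM: fR = Iα = kMRa, so f = kMa.
Combining, a = g sinθ/(1+k) and f = kMa = kMg sinθ/(1+k).
f = 0.4 × 7.61 × 9.8 × sin38.3° / 1.4 ≈ 13.2 N.

f ≈ 13.2 N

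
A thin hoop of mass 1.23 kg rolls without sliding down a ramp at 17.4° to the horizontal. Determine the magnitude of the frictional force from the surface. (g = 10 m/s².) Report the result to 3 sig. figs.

f ≈ 1.84 N

With I = MR², the ratio k = I/(MR²) is 1.
Along the incline Mg sinθ − f = Ma, and torque about the center fR = Iα = kMR²(a/R) gives f = kMa.
Combining, a = g sinθ/(1+k) and f = kMa = kMg sinθ/(1+k).
f = 1 × 1.23 × 10 × sin17.4° / 2 ≈ 1.84 N.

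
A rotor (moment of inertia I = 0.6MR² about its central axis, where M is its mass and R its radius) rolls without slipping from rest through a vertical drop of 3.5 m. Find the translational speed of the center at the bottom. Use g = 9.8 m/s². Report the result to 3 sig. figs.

v ≈ 6.55 m/s

The moment of inertia is 0.6MR², giving k ≡ I/(MR²) = 0.6.
The rolling condition ω = v/R makes the rotational term ½I(v/R)² = ½kMv², so KE_total = ½(1+k)Mv² = (4/5)Mv².
Energy conservation: Mgh = (4/5)Mv², so v = √(2gh/(1+k)) = √(2 × 9.8 × 3.5 / 1.6) ≈ 6.55 m/s.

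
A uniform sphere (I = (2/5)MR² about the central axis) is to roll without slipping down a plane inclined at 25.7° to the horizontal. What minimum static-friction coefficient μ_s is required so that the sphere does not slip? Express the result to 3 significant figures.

Here I = (2/5)MR², so the shape factor k = I/(MR²) = 0.4.
Newton's second law down the slope: Mg sinθ − f = Ma. The torque equation fR = Iα (with α = a/R) gives f = kMa.
These give a = g sinθ/(1+k) and the required friction f = kMg sinθ/(1+k).
The normal force is N = Mg cosθ, so μ_min = f/N = k tanθ/(1+k).
μ_min = 0.4 × tan25.7° / 1.4 ≈ 0.138.

μ_min ≈ 0.138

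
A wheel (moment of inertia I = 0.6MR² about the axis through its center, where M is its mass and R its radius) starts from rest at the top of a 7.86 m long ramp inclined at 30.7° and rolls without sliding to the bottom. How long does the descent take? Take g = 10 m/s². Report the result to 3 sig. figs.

With I = 0.6MR², the ratio k = I/(MR²) is 0.6.
Translational: Mg sinθ − f = Ma. Rotational about the CM: fR = Iα = kMRa, so f = kMa.
Hence a = g sinθ/(1+k) = 10×sin30.7°/1.6 = 3.191 m/s².
With constant a from rest, t = √(2L/a) = √(2·7.86/3.191) ≈ 2.22 s.

t ≈ 2.22 s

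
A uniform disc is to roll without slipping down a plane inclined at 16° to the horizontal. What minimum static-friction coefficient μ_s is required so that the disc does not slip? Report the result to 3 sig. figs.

With I = (1/2)MR², the ratio k = I/(MR²) is 0.5.
Along the incline Mg sinθ − f = Ma, and torque about the center fR = Iα = kMR²(a/R) gives f = kMa.
These give a = g sinθ/(1+k) and the required friction f = kMg sinθ/(1+k).
The normal force is N = Mg cosθ, so μ_min = f/N = k tanθ/(1+k).
μ_min = 0.5 × tan16° / 1.5 ≈ 0.0956.

μ_min ≈ 0.0956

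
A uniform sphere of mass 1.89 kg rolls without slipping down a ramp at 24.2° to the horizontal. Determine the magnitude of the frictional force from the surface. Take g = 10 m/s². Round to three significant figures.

f ≈ 2.21 N

For this body I = (2/5)MR², i.e. k = I/(MR²) = 0.4.
Along the incline Mg sinθ − f = Ma, and torque about the center fR = Iα = kMR²(a/R) gives f = kMa.
Combining, a = g sinθ/(1+k) and f = kMa = kMg sinθ/(1+k).
f = 0.4 × 1.89 × 10 × sin24.2° / 1.4 ≈ 2.21 N.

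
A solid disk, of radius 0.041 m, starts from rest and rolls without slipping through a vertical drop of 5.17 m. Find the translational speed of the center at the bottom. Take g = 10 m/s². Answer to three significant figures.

The moment of inertia is (1/2)MR², giving k ≡ I/(MR²) = 0.5.
Pure rolling means v = ωR; then KE = ½Mv² + ½I(v/R)² = ½(1+k)Mv² = (3/4)Mv².
Energy conservation: Mgh = (3/4)Mv², so v = √(2gh/(1+k)) = √(2 × 10 × 5.17 / 1.5) ≈ 8.30 m/s.

v ≈ 8.30 m/s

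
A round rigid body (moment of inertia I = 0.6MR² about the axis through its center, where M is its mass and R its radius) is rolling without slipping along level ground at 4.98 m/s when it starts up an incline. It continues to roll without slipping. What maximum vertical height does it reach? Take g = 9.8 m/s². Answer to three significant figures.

The moment of inertia is 0.6MR², giving k ≡ I/(MR²) = 0.6.
Pure rolling means v = ωR; then KE = ½Mv² + ½I(v/R)² = ½(1+k)Mv² = (4/5)Mv².
At the top the kinetic energy is zero, so (4/5)Mv₀² = Mgh.
Thus h = (1+k)v₀²/(2g) = 1.6 × 4.98² / (2 × 9.8) ≈ 2.02 m.

h ≈ 2.02 m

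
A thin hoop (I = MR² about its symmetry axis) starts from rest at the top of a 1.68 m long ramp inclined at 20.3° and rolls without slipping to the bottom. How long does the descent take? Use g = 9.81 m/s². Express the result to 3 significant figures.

For this body I = MR², i.e. k = I/(MR²) = 1.
Newton's second law down the slope: Mg sinθ − f = Ma. The torque equation fR = Iα (with α = a/R) gives f = kMa.
Hence a = g sinθ/(1+k) = 9.81×sin20.3°/2 = 1.702 m/s².
Starting from rest, L = ½at², so t = √(2L/a) = √(2×1.68/1.702) ≈ 1.41 s.

t ≈ 1.41 s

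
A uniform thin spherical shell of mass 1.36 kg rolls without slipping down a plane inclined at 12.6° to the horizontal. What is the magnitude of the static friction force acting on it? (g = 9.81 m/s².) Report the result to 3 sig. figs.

f ≈ 1.16 N

With I = (2/3)MR², the ratio k = I/(MR²) is 2/3.
Along the incline Mg sinθ − f = Ma, and torque about the center fR = Iα = kMR²(a/R) gives f = kMa.
Combining, a = g sinθ/(1+k) and f = kMa = kMg sinθ/(1+k).
f = (2/3) × 1.36 × 9.81 × sin12.6° / 1.667 ≈ 1.16 N.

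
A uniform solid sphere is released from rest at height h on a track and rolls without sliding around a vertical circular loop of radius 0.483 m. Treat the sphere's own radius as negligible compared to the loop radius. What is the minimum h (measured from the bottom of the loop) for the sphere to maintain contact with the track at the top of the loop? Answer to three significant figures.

The moment of inertia is (2/5)MR², giving k ≡ I/(MR²) = 0.4.
At the top of the loop, the minimum-contact condition is Mg = Mv_top²/r, so v_top² = gr.
With ω = v/R, the kinetic energy at speed v is ½(1+k)Mv² = (7/10)Mv².
Energy conservation from release (height h) to the top (height 2r): Mgh = Mg(2r) + (7/10)M·gr.
Thus h_min = 2r + (1+k)r/2 = r(2 + 1.4/2) = 0.483 × 2.7 ≈ 1.30 m.

h_min ≈ 1.30 m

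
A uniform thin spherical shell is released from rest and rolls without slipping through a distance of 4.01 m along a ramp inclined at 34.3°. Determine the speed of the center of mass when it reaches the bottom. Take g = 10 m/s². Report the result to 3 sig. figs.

v ≈ 5.21 m/s

The moment of inertia is (2/3)MR², giving k ≡ I/(MR²) = 2/3.
Pure rolling means v = ωR; then KE = ½Mv² + ½I(v/R)² = ½(1+k)Mv² = (5/6)Mv².
The vertical drop is h = L sinθ = 4.01 × sin34.3° = 2.26 m.
Setting Mgh = (5/6)Mv² gives v = √(2gh/(1+k)) = √(2·10·2.26/1.667) ≈ 5.21 m/s.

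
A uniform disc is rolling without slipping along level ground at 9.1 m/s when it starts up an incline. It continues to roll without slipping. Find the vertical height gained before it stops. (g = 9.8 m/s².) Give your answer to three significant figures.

With I = (1/2)MR², the ratio k = I/(MR²) is 0.5.
Pure rolling means v = ωR; then KE = ½Mv² + ½I(v/R)² = ½(1+k)Mv² = (3/4)Mv².
All of this converts to potential energy at the highest point: (3/4)Mv₀² = Mgh.
Thus h = (1+k)v₀²/(2g) = 1.5 × 9.1² / (2 × 9.8) ≈ 6.34 m.

h ≈ 6.34 m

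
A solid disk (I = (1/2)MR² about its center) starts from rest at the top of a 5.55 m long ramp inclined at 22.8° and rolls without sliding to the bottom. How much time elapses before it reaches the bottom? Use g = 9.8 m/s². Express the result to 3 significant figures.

t ≈ 2.09 s

With I = (1/2)MR², the ratio k = I/(MR²) is 0.5.
Along the incline Mg sinθ − f = Ma, and torque about the center fR = Iα = kMR²(a/R) gives f = kMa.
Hence a = g sinθ/(1+k) = 9.8×sin22.8°/1.5 = 2.532 m/s².
With constant a from rest, t = √(2L/a) = √(2·5.55/2.532) ≈ 2.09 s.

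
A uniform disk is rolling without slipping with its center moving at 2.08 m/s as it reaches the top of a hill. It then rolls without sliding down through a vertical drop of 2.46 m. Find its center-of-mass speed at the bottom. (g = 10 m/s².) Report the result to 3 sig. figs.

For this body I = (1/2)MR², i.e. k = I/(MR²) = 0.5.
The rolling condition ω = v/R makes the rotational term ½I(v/R)² = ½kMv², so KE_total = ½(1+k)Mv² = (3/4)Mv².
Energy conservation: (3/4)Mv₀² + Mgh = (3/4)Mv², so v² = v₀² + 2gh/(1+k).
v = √(2.08² + 2×10×2.46/1.5) = √37.13 ≈ 6.09 m/s.

v ≈ 6.09 m/s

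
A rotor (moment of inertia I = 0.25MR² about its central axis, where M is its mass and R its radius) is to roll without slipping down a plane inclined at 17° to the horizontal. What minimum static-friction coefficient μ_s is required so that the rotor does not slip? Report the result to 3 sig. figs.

μ_min ≈ 0.0611

Here I = 0.25MR², so the shape factor k = I/(MR²) = 0.25.
Along the incline Mg sinθ − f = Ma, and torque about the center fR = Iα = kMR²(a/R) gives f = kMa.
These give a = g sinθ/(1+k) and the required friction f = kMg sinθ/(1+k).
With N = Mg cosθ, the no-slip condition f ≤ μN gives μ_min = f/N = k tanθ/(1+k).
μ_min = 0.25 × tan17° / 1.25 ≈ 0.0611.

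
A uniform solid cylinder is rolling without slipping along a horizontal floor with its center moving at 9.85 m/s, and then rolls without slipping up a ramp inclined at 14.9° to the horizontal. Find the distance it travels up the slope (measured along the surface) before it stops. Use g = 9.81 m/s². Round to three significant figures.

d ≈ 28.8 m

Here I = (1/2)MR², so the shape factor k = I/(MR²) = 0.5.
Rolling without slipping gives ω = v/R, so the total kinetic energy is ½Mv² + ½Iω² = ½(1+k)Mv² = (3/4)Mv².
Setting this equal to Mgh gives the vertical rise h = (1+k)v₀²/(2g) = 1.5×9.85²/(2×9.81) = 7.418 m.
Along the incline, d = h/sinθ = 7.418/sin14.9° ≈ 28.8 m.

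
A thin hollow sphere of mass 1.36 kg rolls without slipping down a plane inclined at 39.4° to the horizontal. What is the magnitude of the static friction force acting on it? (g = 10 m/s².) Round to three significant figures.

f ≈ 3.45 N

Here I = (2/3)MR², so the shape factor k = I/(MR²) = 2/3.
Along the incline Mg sinθ − f = Ma, and torque about the center fR = Iα = kMR²(a/R) gives f = kMa.
Combining, a = g sinθ/(1+k) and f = kMa = kMg sinθ/(1+k).
f = (2/3) × 1.36 × 10 × sin39.4° / 1.667 ≈ 3.45 N.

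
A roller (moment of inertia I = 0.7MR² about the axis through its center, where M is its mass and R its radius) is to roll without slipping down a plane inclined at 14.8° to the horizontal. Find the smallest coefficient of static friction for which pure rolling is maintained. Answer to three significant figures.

For this body I = 0.7MR², i.e. k = I/(MR²) = 0.7.
Newton's second law down the slope: Mg sinθ − f = Ma. The torque equation fR = Iα (with α = a/R) gives f = kMa.
These give a = g sinθ/(1+k) and the required friction f = kMg sinθ/(1+k).
The normal force is N = Mg cosθ, so μ_min = f/N = k tanθ/(1+k).
μ_min = 0.7 × tan14.8° / 1.7 ≈ 0.109.

μ_min ≈ 0.109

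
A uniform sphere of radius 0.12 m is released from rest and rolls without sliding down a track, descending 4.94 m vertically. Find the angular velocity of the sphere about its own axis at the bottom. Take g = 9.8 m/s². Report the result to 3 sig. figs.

For this body I = (2/5)MR², i.e. k = I/(MR²) = 0.4.
Pure rolling means v = ωR; then KE = ½Mv² + ½I(v/R)² = ½(1+k)Mv² = (7/10)Mv².
Energy conservation Mgh = ½(1+k)Mv² gives v = √(2gh/(1+k)) = √(2 × 9.8 × 4.94 / 1.4) = 8.316 m/s.
Then ω = v/R = 8.316 / 0.12 ≈ 69.3 rad/s.

ω ≈ 69.3 rad/s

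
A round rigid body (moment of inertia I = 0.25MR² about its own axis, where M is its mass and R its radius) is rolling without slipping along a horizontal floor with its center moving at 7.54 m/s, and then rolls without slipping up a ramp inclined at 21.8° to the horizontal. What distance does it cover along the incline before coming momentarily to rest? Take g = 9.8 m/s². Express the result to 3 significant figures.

d ≈ 9.76 m

For this body I = 0.25MR², i.e. k = I/(MR²) = 0.25.
Pure rolling means v = ωR; then KE = ½Mv² + ½I(v/R)² = ½(1+k)Mv² = (5/8)Mv².
Setting this equal to Mgh gives the vertical rise h = (1+k)v₀²/(2g) = 1.25×7.54²/(2×9.8) = 3.626 m.
The distance along the slope is d = h/sinθ = 3.626/sin21.8° ≈ 9.76 m.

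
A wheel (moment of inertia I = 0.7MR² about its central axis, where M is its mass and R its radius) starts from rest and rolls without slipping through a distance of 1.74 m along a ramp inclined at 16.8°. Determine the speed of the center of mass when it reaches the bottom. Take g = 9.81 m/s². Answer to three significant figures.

Here I = 0.7MR², so the shape factor k = I/(MR²) = 0.7.
Pure rolling means v = ωR; then KE = ½Mv² + ½I(v/R)² = ½(1+k)Mv² = (17/20)Mv².
The vertical drop is h = L sinθ = 1.74 × sin16.8° = 0.5029 m.
Setting Mgh = (17/20)Mv² gives v = √(2gh/(1+k)) = √(2·9.81·0.5029/1.7) ≈ 2.41 m/s.

v ≈ 2.41 m/s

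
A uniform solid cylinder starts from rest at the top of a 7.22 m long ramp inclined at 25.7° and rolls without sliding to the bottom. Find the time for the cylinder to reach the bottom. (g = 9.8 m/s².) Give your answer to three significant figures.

t ≈ 2.26 s

With I = (1/2)MR², the ratio k = I/(MR²) is 0.5.
Newton's second law down the slope: Mg sinθ − f = Ma. The torque equation fR = Iα (with α = a/R) gives f = kMa.
Hence a = g sinθ/(1+k) = 9.8×sin25.7°/1.5 = 2.833 m/s².
Starting from rest, L = ½at², so t = √(2L/a) = √(2×7.22/2.833) ≈ 2.26 s.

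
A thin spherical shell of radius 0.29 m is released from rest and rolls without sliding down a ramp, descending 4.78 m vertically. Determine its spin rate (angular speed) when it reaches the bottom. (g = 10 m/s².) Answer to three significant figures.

ω ≈ 26.1 rad/s

With I = (2/3)MR², the ratio k = I/(MR²) is 2/3.
Since it rolls without slipping, ω = v/R and KE = ½Mv² + ½Iω² = ½(1+k)Mv² = (5/6)Mv².
Energy conservation Mgh = ½(1+k)Mv² gives v = √(2gh/(1+k)) = √(2 × 10 × 4.78 / 1.667) = 7.574 m/s.
The angular speed follows from ω = v/R = 7.574/0.29 ≈ 26.1 rad/s.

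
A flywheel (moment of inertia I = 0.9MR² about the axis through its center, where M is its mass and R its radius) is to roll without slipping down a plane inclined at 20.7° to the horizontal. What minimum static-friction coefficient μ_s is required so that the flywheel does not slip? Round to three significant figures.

For this body I = 0.9MR², i.e. k = I/(MR²) = 0.9.
Along the incline Mg sinθ − f = Ma, and torque about the center fR = Iα = kMR²(a/R) gives f = kMa.
These give a = g sinθ/(1+k) and the required friction f = kMg sinθ/(1+k).
The normal force is N = Mg cosθ, so μ_min = f/N = k tanθ/(1+k).
μ_min = 0.9 × tan20.7° / 1.9 ≈ 0.179.

μ_min ≈ 0.179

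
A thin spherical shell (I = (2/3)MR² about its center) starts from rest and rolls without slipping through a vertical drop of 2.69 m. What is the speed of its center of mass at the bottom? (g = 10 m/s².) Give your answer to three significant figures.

For this body I = (2/3)MR², i.e. k = I/(MR²) = 2/3.
The rolling condition ω = v/R makes the rotational term ½I(v/R)² = ½kMv², so KE_total = ½(1+k)Mv² = (5/6)Mv².
Setting Mgh = (5/6)Mv² gives v = √(2gh/(1+k)) = √(2·10·2.69/1.667) ≈ 5.68 m/s.

v ≈ 5.68 m/s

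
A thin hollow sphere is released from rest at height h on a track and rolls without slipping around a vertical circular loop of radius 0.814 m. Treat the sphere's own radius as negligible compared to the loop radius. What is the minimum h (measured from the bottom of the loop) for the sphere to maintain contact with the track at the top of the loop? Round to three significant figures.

For this body I = (2/3)MR², i.e. k = I/(MR²) = 2/3.
At the top of the loop, the minimum-contact condition is Mg = Mv_top²/r, so v_top² = gr.
With ω = v/R, the kinetic energy at speed v is ½(1+k)Mv² = (5/6)Mv².
Energy conservation from release (height h) to the top (height 2r): Mgh = Mg(2r) + (5/6)M·gr.
Thus h_min = 2r + (1+k)r/2 = r(2 + 1.667/2) = 0.814 × 2.833 ≈ 2.31 m.

h_min ≈ 2.31 m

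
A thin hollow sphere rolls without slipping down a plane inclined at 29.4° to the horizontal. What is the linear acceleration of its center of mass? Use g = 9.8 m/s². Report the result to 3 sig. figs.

The moment of inertia is (2/3)MR², giving k ≡ I/(MR²) = 2/3.
Along the incline Mg sinθ − f = Ma, and torque about the center fR = Iα = kMR²(a/R) gives f = kMa.
Eliminating f: Mg sinθ = (1+k)Ma, so a = g sinθ/(1+k) = 9.8 × sin29.4° / 1.667 ≈ 2.89 m/s².

a ≈ 2.89 m/s²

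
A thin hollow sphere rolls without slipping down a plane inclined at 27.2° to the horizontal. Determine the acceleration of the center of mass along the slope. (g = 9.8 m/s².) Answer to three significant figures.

a ≈ 2.69 m/s²

The moment of inertia is (2/3)MR², giving k ≡ I/(MR²) = 2/3.
Translational: Mg sinθ − f = Ma. Rotational about the CM: fR = Iα = kMRa, so f = kMa.
Eliminating f: Mg sinθ = (1+k)Ma, so a = g sinθ/(1+k) = 9.8 × sin27.2° / 1.667 ≈ 2.69 m/s².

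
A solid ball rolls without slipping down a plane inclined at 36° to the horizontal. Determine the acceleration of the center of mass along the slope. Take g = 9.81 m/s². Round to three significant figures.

a ≈ 4.12 m/s²

With I = (2/5)MR², the ratio k = I/(MR²) is 0.4.
Translational: Mg sinθ − f = Ma. Rotational about the CM: fR = Iα = kMRa, so f = kMa.
Eliminating f: Mg sinθ = (1+k)Ma, so a = g sinθ/(1+k) = 9.81 × sin36° / 1.4 ≈ 4.12 m/s².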